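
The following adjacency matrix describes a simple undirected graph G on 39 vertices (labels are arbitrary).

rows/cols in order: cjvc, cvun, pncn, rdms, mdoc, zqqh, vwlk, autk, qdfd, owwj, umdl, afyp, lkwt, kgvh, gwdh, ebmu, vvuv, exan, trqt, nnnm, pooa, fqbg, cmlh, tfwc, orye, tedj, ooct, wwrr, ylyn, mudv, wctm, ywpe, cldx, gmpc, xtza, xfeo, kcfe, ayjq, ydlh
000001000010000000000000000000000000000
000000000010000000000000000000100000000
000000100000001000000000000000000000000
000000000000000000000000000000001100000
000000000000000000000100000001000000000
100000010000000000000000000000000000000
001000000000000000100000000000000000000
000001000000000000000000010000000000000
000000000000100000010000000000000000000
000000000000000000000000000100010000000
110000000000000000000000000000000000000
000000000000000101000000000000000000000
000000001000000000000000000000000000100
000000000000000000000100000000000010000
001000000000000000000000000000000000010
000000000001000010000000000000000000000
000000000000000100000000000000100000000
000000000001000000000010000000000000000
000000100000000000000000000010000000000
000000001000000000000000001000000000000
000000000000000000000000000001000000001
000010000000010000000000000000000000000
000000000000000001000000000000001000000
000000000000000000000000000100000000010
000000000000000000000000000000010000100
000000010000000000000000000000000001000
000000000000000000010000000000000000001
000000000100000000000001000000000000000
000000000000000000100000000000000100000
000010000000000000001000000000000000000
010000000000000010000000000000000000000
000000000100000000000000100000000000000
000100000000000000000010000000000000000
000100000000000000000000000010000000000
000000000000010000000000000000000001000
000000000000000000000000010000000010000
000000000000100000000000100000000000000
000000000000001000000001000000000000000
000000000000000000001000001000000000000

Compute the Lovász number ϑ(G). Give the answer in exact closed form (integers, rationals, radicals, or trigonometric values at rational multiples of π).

39*cos(pi/39)/(cos(pi/39) + 1)

N(mdoc) = {fqbg, mudv}, |N(mdoc)| = 2.
Vertex mudv has 2 neighbors: mdoc, pooa.
deg(cmlh) = 2; N(cmlh) = {exan, cldx}.
Vertex cvun has 2 neighbors: umdl, wctm.
Regular of degree 2 on 39 vertices: connected 2-regular on 39 ⇒ C_{39}.
spec(A) ≈ [2.0, 1.9741, 1.8971, 1.7709, 1.5989, 1.3854, 1.1361, 0.8574, 0.5564, 0.2411, -0.0805, -0.4001, -0.7092, -1.0, -1.2649, -1.497, -1.6904, -1.84, -1.9419, -1.9935] (distinct, 4 d.p.).
λ_max=2, λ_min=-2*cos(pi/39); ϑ = −39·λ_min/(λ_max−λ_min) = 39*cos(pi/39)/(cos(pi/39) + 1).
Numerically 19.468332.
Lovász sandwich 19 ≤ 39*cos(pi/39)/(cos(pi/39) + 1) ≤ 20: both strict.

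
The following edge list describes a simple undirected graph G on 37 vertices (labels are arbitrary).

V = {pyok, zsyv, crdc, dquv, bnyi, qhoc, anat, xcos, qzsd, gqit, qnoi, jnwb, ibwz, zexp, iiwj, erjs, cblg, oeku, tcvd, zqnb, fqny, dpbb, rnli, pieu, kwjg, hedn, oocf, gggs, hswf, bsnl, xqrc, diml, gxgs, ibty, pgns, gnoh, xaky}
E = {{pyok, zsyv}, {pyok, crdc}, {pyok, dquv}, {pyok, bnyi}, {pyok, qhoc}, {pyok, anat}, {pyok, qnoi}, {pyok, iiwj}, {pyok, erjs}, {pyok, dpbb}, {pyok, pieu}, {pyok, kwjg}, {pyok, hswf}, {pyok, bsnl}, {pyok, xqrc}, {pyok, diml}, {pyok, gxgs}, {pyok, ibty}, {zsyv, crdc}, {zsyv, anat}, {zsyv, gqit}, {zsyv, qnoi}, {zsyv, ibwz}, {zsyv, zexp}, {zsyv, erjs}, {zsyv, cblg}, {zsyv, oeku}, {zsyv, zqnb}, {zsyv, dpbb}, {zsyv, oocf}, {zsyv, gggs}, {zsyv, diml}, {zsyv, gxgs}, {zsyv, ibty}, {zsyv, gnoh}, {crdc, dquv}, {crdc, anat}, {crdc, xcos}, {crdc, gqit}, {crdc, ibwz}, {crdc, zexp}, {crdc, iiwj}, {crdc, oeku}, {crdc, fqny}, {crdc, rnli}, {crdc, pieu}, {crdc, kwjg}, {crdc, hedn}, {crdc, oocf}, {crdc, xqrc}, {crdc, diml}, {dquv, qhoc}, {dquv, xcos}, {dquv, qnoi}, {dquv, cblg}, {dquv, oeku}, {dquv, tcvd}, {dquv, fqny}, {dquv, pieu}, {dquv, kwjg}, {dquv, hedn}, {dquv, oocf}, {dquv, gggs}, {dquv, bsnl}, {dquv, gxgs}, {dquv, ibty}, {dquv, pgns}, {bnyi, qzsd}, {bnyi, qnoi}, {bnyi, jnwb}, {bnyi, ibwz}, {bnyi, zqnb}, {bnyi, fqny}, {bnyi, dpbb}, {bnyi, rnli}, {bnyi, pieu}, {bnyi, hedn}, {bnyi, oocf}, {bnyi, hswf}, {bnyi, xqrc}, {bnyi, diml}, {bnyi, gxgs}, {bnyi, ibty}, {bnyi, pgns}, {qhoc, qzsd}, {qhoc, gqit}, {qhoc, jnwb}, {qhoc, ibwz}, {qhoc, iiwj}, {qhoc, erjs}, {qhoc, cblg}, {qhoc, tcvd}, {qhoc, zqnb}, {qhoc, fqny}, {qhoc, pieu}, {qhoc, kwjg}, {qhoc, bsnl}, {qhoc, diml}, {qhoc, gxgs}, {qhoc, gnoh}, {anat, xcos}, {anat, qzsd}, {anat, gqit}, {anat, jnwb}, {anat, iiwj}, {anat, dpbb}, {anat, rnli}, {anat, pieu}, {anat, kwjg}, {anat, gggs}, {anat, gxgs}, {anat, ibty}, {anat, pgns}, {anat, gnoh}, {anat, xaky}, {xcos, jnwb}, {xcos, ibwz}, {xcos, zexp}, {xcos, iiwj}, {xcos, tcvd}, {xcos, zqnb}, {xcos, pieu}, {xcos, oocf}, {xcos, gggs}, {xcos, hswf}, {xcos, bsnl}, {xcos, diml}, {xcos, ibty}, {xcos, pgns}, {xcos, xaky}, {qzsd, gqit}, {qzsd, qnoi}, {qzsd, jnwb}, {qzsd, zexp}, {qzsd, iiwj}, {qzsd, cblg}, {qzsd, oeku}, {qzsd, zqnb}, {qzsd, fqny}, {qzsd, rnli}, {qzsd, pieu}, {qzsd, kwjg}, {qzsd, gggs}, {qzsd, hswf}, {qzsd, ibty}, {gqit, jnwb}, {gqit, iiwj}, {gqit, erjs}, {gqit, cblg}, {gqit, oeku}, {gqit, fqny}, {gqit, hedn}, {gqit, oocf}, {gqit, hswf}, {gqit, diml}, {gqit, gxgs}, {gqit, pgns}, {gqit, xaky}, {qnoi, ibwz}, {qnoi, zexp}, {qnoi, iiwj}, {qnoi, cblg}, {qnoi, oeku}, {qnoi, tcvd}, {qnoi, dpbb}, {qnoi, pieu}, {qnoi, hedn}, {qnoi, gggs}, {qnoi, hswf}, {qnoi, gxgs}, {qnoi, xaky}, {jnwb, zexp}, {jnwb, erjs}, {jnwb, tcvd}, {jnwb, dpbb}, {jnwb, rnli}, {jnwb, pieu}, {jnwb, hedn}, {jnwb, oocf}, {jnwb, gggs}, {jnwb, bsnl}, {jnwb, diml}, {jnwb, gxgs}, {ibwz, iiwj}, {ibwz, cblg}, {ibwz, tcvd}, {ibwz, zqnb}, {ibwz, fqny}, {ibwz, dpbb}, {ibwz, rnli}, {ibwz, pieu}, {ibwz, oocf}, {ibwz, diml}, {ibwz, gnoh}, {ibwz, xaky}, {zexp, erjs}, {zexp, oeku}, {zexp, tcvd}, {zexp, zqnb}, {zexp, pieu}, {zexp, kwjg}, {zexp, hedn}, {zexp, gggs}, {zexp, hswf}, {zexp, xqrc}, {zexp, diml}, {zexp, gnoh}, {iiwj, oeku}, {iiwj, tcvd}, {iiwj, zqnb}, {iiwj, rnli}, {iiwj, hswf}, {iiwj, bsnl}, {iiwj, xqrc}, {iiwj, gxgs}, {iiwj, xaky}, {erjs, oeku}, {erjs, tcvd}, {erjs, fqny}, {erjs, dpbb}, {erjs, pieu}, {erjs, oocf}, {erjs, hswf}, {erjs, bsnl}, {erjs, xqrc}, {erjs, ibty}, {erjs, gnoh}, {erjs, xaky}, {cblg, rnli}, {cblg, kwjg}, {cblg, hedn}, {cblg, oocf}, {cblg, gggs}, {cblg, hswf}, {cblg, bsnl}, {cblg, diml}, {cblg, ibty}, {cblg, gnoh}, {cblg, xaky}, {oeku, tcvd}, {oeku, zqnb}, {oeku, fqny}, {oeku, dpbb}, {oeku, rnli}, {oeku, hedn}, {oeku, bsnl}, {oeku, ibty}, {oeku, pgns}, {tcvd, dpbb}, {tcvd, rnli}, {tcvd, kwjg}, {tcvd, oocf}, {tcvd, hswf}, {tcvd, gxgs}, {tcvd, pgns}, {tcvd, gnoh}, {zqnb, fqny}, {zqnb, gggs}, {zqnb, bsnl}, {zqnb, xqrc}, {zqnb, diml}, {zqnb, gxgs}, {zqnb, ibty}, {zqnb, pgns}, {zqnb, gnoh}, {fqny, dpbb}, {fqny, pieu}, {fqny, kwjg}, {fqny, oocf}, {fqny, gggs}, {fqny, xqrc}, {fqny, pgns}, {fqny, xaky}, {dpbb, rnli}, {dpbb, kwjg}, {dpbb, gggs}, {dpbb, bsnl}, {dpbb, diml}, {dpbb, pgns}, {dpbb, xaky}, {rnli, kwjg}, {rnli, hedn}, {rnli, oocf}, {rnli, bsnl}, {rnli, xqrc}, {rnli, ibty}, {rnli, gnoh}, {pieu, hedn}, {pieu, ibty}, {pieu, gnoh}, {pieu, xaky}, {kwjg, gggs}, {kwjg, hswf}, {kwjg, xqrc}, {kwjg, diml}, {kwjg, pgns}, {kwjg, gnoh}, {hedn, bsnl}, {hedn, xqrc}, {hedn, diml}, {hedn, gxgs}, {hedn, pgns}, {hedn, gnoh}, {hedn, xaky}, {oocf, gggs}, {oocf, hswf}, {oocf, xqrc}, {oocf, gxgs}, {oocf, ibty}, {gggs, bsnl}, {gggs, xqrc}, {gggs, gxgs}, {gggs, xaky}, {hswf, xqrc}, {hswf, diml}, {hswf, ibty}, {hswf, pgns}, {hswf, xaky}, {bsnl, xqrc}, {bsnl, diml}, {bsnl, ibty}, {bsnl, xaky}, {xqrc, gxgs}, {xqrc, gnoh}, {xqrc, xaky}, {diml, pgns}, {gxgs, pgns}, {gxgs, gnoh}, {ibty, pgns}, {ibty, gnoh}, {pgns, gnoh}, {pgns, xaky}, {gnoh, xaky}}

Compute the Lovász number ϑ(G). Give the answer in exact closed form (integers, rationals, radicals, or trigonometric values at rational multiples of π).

deg(bnyi) = 18; N(bnyi) = {pyok, qzsd, qnoi, jnwb, ibwz, zqnb, fqny, dpbb, rnli, pieu, hedn, oocf, hswf, xqrc, diml, gxgs, ibty, pgns}.
Vertex fqny has 18 neighbors: crdc, dquv, bnyi, qhoc, qzsd, gqit, ibwz, erjs, oeku, zqnb, dpbb, pieu, kwjg, oocf, gggs, xqrc, pgns, xaky.
N(bsnl) = {pyok, dquv, qhoc, xcos, jnwb, iiwj, erjs, cblg, oeku, zqnb, dpbb, rnli, hedn, gggs, xqrc, diml, ibty, xaky}, |N(bsnl)| = 18.
N(anat) = {pyok, zsyv, crdc, xcos, qzsd, gqit, jnwb, iiwj, dpbb, rnli, pieu, kwjg, gggs, gxgs, ibty, pgns, gnoh, xaky}, |N(anat)| = 18.
G on 37 vertices is 18-regular; SR(37,18,8,9) — a Paley graph.
Distinct eigenvalues (to 4 d.p.): [18.0, 2.5414, -3.5414].
ϑ = −N·λ_min/(λ_max−λ_min) = −37·(-sqrt(37)/2 - 1/2)/(18−(-sqrt(37)/2 - 1/2)) = sqrt(37).
ϑ(G) ≈ 6.0827625.

sqrt(37)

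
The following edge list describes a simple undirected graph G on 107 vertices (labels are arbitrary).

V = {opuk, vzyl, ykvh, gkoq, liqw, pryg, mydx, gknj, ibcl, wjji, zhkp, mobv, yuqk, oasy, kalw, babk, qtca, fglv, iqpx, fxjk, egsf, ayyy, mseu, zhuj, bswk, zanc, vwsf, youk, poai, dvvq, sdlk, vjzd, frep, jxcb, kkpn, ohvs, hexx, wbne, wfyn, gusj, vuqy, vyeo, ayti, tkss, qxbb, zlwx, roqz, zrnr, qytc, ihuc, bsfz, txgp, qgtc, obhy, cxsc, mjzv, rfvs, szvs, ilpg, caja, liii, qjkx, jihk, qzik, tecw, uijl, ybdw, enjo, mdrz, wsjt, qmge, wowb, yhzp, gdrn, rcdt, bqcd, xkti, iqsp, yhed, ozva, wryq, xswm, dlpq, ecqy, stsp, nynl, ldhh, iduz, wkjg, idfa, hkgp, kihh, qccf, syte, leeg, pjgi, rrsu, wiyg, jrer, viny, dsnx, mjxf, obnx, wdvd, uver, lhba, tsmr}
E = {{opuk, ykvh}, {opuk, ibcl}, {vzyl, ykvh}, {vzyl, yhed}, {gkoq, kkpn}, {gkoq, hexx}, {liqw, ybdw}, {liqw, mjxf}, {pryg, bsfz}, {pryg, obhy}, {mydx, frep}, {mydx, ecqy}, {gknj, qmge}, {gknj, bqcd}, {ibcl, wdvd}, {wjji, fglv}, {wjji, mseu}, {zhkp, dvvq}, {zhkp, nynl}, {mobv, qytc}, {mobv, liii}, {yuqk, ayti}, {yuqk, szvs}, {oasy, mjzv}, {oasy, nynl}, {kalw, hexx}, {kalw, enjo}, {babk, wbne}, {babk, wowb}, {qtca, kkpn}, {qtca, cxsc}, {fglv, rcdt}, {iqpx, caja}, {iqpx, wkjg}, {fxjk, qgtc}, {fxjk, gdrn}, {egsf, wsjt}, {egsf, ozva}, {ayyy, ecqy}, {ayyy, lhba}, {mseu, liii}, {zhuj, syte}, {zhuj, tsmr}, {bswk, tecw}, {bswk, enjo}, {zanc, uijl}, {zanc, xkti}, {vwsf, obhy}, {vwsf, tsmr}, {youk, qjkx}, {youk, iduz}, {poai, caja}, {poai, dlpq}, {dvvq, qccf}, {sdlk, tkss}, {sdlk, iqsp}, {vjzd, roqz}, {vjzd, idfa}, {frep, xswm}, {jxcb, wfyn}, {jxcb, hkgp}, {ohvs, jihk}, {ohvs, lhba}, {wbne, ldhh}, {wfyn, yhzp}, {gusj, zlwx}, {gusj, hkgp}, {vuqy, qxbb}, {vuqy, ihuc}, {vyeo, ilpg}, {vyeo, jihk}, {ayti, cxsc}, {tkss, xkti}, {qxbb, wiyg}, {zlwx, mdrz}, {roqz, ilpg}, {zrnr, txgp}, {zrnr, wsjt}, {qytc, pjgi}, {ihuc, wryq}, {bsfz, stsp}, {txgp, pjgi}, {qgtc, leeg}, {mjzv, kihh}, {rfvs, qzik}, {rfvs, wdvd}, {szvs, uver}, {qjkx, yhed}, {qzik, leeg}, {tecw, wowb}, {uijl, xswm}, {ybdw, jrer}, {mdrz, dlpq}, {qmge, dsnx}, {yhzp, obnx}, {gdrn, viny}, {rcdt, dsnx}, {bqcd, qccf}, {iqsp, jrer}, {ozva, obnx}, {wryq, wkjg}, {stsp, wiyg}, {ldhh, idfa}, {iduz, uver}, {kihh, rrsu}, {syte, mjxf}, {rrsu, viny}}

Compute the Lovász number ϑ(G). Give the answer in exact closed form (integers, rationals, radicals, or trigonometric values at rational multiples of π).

deg(rfvs) = 2; N(rfvs) = {qzik, wdvd}.
deg(qxbb) = 2; N(qxbb) = {vuqy, wiyg}.
deg(zlwx) = 2; N(zlwx) = {gusj, mdrz}.
Vertex wiyg has 2 neighbors: qxbb, stsp.
107-vertex 2-regular graph: connected 2-regular on 107 ⇒ C_{107}.
The 54 distinct eigenvalues: [2.0, 1.99655, 1.98622, 1.96905, 1.94508, 1.91441, 1.87714, 1.8334, 1.78334, 1.72714, 1.66498, 1.59707, 1.52367, 1.44501, 1.36137, 1.27304, 1.18032, 1.08353, 0.983, 0.87909, 0.77214, 0.66254, 0.55065, 0.43686, 0.32157, 0.20516, 0.08805, -0.02936, -0.14667, -0.26348, -0.37938, -0.49397, -0.60685, -0.71765, -0.82597, -0.93145, -1.03371, -1.13241, -1.22721, -1.31777, -1.40379, -1.48498, -1.56104, -1.63173, -1.69679, -1.756, -1.80915, -1.85607, -1.8966, -1.93058, -1.95791, -1.97849, -1.99225, -1.99914].
Lovász (edge-transitive): ϑ = −107·(-2*cos(pi/107))/((2)−(-2*cos(pi/107))) = 107*cos(pi/107)/(cos(pi/107) + 1).
ϑ(G) ≈ 53.4885.
α=53, χ(Ḡ)=54; ϑ=107*cos(pi/107)/(cos(pi/107) + 1) lies between (both strict).

107*cos(pi/107)/(cos(pi/107) + 1)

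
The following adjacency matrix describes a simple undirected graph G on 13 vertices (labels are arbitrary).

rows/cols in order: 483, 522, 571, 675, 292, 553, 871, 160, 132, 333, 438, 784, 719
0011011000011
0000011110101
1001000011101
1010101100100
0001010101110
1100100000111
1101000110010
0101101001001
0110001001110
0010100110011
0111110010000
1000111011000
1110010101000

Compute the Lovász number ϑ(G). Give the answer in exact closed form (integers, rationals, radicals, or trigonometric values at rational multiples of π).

sqrt(13)

N(571) = {483, 675, 132, 333, 438, 719}, |N(571)| = 6.
Vertex 333 has 6 neighbors: 571, 292, 160, 132, 784, 719.
deg(784) = 6; N(784) = {483, 292, 553, 871, 132, 333}.
N(483) = {571, 675, 553, 871, 784, 719}, |N(483)| = 6.
G on 13 vertices is 6-regular; SR(13,6,2,3) — a Paley graph.
spec(A) ≈ [6.0, 1.3028, -2.3028] (distinct, 4 d.p.).
Lovász (edge-transitive): ϑ = −13·(-sqrt(13)/2 - 1/2)/((6)−(-sqrt(13)/2 - 1/2)) = sqrt(13).
≈ 3.6056 (to 4 d.p.).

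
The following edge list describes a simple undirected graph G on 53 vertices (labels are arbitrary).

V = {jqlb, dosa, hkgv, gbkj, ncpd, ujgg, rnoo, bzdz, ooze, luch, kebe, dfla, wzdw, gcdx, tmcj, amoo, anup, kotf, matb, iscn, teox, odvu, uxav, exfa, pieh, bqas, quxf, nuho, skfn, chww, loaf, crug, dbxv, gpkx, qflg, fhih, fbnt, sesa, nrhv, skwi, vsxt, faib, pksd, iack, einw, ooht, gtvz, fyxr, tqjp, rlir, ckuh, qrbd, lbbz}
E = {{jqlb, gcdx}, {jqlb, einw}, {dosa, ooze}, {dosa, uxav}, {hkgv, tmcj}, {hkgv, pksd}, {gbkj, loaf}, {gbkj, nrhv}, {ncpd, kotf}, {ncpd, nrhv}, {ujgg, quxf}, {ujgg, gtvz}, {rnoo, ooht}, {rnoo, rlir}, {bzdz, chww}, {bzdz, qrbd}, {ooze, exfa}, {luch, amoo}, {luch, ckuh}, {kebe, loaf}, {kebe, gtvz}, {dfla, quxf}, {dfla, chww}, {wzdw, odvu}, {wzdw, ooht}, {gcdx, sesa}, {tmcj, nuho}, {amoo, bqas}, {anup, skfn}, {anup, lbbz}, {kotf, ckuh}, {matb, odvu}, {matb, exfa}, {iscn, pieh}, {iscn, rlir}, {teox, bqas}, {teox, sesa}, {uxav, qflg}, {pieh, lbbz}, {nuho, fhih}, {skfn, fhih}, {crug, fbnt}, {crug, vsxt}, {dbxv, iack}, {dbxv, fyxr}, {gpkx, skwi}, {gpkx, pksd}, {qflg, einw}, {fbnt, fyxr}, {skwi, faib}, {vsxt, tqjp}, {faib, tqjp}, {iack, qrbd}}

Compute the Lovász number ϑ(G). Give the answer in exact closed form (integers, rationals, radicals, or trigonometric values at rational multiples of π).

53*cos(pi/53)/(cos(pi/53) + 1)

deg(rnoo) = 2; N(rnoo) = {ooht, rlir}.
deg(iscn) = 2; N(iscn) = {pieh, rlir}.
Vertex dosa has 2 neighbors: ooze, uxav.
N(tqjp) = {vsxt, faib}, |N(tqjp)| = 2.
G on 53 vertices is 2-regular; connected 2-regular on 53 ⇒ C_{53}.
A has 27 distinct eigenvalues ≈ [2.0, 1.985962, 1.944046, 1.874839, 1.779314, 1.658811, 1.515022, 1.349966, 1.165959, 0.965584, 0.751655, 0.527174, 0.295293, 0.059267, -0.177592, -0.411957, -0.64054, -0.86013, -1.067647, -1.260176, -1.435015, -1.589709, -1.722087, -1.830291, -1.912802, -1.968461, -1.996487].
With N=53: ϑ(G) = 53·(-(-1)*2*cos(pi/53))/(2−(-2*cos(pi/53))) = 53*cos(pi/53)/(cos(pi/53) + 1).
ϑ(G) ≈ 26.4767090.
Check 26 ≤ 53*cos(pi/53)/(cos(pi/53) + 1) ≤ 27: both strict.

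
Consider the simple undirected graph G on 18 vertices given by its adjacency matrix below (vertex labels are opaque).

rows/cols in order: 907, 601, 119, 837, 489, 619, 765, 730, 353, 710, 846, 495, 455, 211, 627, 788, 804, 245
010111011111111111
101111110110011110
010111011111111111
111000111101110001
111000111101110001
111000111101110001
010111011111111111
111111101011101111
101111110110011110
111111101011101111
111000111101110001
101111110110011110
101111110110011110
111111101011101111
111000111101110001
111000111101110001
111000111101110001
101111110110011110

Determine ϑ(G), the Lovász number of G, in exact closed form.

7

deg(804) = 11; N(804) = {907, 601, 119, 765, 730, 353, 710, 495, 455, 211, 245}.
Vertex 353 has 13 neighbors: 907, 119, 837, 489, 619, 765, 730, 710, 846, 211, 627, 788, 804.
Vertex 211 has 15 neighbors: 907, 601, 119, 837, 489, 619, 765, 353, 846, 495, 455, 627, 788, 804, 245.
N(455) = {907, 119, 837, 489, 619, 765, 730, 710, 846, 211, 627, 788, 804}, |N(455)| = 13.
Complete multipartite on [7, 5, 3, 3]: sandwich collapses at ϑ=7.
Numerically 7.000000000.
Check 7 ≤ 7 ≤ 7: collapsed.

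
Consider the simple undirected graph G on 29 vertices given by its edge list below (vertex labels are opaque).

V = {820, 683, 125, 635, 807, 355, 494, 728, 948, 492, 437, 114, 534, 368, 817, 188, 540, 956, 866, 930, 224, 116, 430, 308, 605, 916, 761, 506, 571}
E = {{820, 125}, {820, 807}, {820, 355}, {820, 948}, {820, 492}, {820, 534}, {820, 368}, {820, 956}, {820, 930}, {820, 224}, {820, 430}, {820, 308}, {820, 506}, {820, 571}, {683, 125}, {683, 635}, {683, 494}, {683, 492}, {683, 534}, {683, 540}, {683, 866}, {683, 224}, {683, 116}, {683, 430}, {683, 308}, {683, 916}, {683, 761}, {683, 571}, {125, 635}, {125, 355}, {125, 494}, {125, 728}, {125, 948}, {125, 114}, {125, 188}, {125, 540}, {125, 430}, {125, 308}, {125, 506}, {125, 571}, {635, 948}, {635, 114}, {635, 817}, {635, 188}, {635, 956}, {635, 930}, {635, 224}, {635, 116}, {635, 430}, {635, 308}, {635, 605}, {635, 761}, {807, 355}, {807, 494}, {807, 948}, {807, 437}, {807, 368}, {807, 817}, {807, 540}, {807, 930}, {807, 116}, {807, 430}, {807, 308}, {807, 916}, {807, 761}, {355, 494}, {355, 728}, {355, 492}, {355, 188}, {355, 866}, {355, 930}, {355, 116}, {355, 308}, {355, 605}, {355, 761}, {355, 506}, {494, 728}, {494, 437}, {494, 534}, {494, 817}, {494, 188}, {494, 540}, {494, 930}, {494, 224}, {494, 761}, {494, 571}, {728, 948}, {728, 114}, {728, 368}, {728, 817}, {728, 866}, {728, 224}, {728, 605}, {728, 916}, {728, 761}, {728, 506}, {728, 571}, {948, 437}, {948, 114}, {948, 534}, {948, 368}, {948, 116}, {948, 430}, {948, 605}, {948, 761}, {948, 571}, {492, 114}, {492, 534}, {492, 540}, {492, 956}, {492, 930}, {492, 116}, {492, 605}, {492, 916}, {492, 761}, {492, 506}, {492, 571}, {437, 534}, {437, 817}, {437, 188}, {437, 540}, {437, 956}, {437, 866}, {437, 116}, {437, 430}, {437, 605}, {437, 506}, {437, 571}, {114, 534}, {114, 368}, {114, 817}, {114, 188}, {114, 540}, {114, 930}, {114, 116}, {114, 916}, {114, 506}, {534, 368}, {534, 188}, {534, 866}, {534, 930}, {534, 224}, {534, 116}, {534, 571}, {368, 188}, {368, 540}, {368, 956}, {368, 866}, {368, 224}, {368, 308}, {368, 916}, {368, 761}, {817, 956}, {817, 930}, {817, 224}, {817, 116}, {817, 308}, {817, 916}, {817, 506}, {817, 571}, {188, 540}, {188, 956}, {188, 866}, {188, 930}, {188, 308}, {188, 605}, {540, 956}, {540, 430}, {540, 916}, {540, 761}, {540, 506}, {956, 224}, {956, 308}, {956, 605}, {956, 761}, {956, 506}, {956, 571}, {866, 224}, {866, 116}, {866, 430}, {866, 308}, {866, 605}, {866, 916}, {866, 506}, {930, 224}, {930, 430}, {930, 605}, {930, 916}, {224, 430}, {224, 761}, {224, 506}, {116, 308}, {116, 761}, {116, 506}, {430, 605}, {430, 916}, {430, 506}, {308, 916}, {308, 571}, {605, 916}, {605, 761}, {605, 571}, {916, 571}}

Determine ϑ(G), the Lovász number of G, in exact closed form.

Vertex 820 has 14 neighbors: 125, 807, 355, 948, 492, 534, 368, 956, 930, 224, 430, 308, 506, 571.
N(930) = {820, 635, 807, 355, 494, 492, 114, 534, 817, 188, 224, 430, 605, 916}, |N(930)| = 14.
deg(605) = 14; N(605) = {635, 355, 728, 948, 492, 437, 188, 956, 866, 930, 430, 916, 761, 571}.
N(916) = {683, 807, 728, 492, 114, 368, 817, 540, 866, 930, 430, 308, 605, 571}, |N(916)| = 14.
Every vertex has degree 14 (N=29); strongly regular (29,14,6,7).
The 3 distinct eigenvalues: [14.0, 2.192582, -3.192582].
−29·(-sqrt(29)/2 - 1/2) / ((14)−(-sqrt(29)/2 - 1/2)) = sqrt(29) = ϑ(G).
ϑ(G) ≈ 5.38516481.

sqrt(29)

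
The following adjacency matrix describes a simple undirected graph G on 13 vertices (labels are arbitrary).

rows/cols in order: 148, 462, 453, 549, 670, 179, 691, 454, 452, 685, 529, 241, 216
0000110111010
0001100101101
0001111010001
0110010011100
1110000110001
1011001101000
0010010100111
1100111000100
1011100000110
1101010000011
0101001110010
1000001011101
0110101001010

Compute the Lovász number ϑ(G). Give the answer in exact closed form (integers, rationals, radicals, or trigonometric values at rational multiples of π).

Vertex 685 has 6 neighbors: 148, 462, 549, 179, 241, 216.
Vertex 216 has 6 neighbors: 462, 453, 670, 691, 685, 241.
deg(691) = 6; N(691) = {453, 179, 454, 529, 241, 216}.
Vertex 549 has 6 neighbors: 462, 453, 179, 452, 685, 529.
13-vertex 6-regular graph: SR(13,6,2,3) — a Paley graph.
The 3 distinct eigenvalues: [6.0, 1.30278, -2.30278].
With N=13: ϑ(G) = 13·(-(-sqrt(13)/2 - 1/2))/(6−(-sqrt(13)/2 - 1/2)) = sqrt(13).
= 3.60555128… (decimal).

sqrt(13)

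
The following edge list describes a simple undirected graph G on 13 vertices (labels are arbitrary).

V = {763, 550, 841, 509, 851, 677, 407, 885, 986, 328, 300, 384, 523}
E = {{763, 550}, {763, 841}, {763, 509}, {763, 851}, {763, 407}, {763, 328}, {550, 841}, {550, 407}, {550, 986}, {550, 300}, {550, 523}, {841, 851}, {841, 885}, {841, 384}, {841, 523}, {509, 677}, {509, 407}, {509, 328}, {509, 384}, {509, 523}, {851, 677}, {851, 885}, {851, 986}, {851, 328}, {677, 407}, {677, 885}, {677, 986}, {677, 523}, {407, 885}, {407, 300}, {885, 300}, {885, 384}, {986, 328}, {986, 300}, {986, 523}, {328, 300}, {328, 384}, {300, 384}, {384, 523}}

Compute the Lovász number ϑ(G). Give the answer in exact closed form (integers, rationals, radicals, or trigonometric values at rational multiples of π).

N(763) = {550, 841, 509, 851, 407, 328}, |N(763)| = 6.
N(851) = {763, 841, 677, 885, 986, 328}, |N(851)| = 6.
deg(677) = 6; N(677) = {509, 851, 407, 885, 986, 523}.
Vertex 885 has 6 neighbors: 841, 851, 677, 407, 300, 384.
Every vertex has degree 6 (N=13); strongly regular (13,6,2,3).
spec(A) ≈ [6.0, 1.302776, -2.302776] (distinct, 6 d.p.).
With N=13: ϑ(G) = 13·(-(-sqrt(13)/2 - 1/2))/(6−(-sqrt(13)/2 - 1/2)) = sqrt(13).
ϑ(G) ≈ 3.605551.

sqrt(13)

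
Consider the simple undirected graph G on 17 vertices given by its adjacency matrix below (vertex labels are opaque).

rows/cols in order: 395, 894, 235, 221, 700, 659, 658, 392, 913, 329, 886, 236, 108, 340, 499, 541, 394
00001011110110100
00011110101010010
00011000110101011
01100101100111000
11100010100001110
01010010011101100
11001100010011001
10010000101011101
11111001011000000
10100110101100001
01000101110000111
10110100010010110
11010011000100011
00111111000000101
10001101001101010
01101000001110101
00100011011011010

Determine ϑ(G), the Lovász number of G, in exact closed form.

sqrt(17)

Vertex 394 has 8 neighbors: 235, 658, 392, 329, 886, 108, 340, 541.
Vertex 221 has 8 neighbors: 894, 235, 659, 392, 913, 236, 108, 340.
deg(236) = 8; N(236) = {395, 235, 221, 659, 329, 108, 499, 541}.
Vertex 886 has 8 neighbors: 894, 659, 392, 913, 329, 499, 541, 394.
G on 17 vertices is 8-regular; SR(17,8,3,4) — a Paley graph.
spec(A) ≈ [8.0, 1.56155, -2.56155] (distinct, 5 d.p.).
Lovász: ϑ = −17(-sqrt(17)/2 - 1/2)/(8+-(-sqrt(17)/2 - 1/2)) = sqrt(17).
Numerically 4.1231056.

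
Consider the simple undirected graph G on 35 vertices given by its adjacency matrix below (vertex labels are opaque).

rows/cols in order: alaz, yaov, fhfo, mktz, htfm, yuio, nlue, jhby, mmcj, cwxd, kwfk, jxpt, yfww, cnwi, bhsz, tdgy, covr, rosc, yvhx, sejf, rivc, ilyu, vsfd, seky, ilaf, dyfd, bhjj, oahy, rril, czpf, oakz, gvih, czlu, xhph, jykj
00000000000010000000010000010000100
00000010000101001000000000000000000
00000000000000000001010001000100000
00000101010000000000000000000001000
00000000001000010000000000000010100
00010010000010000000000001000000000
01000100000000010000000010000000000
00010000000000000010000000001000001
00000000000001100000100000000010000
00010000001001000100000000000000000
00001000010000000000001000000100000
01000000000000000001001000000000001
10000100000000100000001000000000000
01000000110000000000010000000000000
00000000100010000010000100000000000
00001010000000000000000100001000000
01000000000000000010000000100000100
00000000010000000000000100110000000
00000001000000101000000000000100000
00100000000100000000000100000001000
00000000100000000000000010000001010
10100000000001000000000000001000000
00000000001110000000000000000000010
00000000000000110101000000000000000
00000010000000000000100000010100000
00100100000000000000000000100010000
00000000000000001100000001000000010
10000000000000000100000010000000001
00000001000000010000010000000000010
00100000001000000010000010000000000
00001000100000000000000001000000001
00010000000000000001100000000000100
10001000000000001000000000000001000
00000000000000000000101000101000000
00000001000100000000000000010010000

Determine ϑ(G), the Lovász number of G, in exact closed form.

deg(rivc) = 4; N(rivc) = {mmcj, ilaf, gvih, xhph}.
deg(jxpt) = 4; N(jxpt) = {yaov, sejf, vsfd, jykj}.
Vertex bhjj has 4 neighbors: covr, rosc, dyfd, xhph.
Vertex jhby has 4 neighbors: mktz, yvhx, rril, jykj.
G on 35 vertices is 4-regular; Kneser-type, 3-subsets of [7].
A has 4 distinct eigenvalues ≈ [4.0, 2.0, -1.0, -3.0].
Lovász: ϑ = −35(-3)/(4+-1*(-3)) = 15.
Numerically 15.00000000.

15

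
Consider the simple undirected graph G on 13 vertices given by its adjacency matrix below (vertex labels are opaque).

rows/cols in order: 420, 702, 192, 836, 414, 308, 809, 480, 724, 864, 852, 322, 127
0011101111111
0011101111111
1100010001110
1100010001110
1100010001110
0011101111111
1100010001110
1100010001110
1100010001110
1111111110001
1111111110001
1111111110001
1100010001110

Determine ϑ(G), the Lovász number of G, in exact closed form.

Vertex 420 has 10 neighbors: 192, 836, 414, 809, 480, 724, 864, 852, 322, 127.
deg(852) = 10; N(852) = {420, 702, 192, 836, 414, 308, 809, 480, 724, 127}.
N(414) = {420, 702, 308, 864, 852, 322}, |N(414)| = 6.
Vertex 192 has 6 neighbors: 420, 702, 308, 864, 852, 322.
Complete 3-partite, parts [7, 3, 3]: perfect, ϑ = α = 7.
ϑ(G) ≈ 7.0000.
Check 7 ≤ 7 ≤ 7: collapsed.

7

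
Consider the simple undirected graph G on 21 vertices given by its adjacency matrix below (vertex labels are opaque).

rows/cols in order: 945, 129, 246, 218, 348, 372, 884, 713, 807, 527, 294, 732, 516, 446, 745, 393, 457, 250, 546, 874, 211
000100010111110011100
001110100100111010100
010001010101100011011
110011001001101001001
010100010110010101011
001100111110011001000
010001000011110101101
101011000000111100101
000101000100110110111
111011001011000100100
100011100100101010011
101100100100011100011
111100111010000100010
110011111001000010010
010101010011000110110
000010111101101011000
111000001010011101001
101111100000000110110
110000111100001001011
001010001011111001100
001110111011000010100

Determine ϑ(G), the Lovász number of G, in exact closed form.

6

Vertex 393 has 10 neighbors: 348, 884, 713, 807, 527, 732, 516, 745, 457, 250.
deg(713) = 10; N(713) = {945, 246, 348, 372, 516, 446, 745, 393, 546, 211}.
Vertex 246 has 10 neighbors: 129, 372, 713, 527, 732, 516, 457, 250, 874, 211.
N(457) = {945, 129, 246, 807, 294, 446, 745, 393, 250, 211}, |N(457)| = 10.
G on 21 vertices is 10-regular; Kneser K(7,2) on C(7,2)=21 vertices.
spec(A) ≈ [10.0, 1.0, -4.0] (distinct, 5 d.p.).
ϑ = −N·λ_min/(λ_max−λ_min) = −21·(-4)/(10−(-4)) = 6.
ϑ(G) ≈ 6.00000.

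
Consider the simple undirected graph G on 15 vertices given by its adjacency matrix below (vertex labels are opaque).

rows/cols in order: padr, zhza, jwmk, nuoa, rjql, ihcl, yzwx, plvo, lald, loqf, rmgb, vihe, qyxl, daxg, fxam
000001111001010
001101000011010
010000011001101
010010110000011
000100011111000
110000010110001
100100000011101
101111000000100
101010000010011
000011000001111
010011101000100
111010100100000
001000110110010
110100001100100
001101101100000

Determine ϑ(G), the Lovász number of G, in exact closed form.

5

N(jwmk) = {zhza, plvo, lald, vihe, qyxl, fxam}, |N(jwmk)| = 6.
N(plvo) = {padr, jwmk, nuoa, rjql, ihcl, qyxl}, |N(plvo)| = 6.
deg(zhza) = 6; N(zhza) = {jwmk, nuoa, ihcl, rmgb, vihe, daxg}.
deg(ihcl) = 6; N(ihcl) = {padr, zhza, plvo, loqf, rmgb, fxam}.
6-regular, N=15; Kneser-type, 2-subsets of [6].
spec(A) ≈ [6.0, 1.0, -3.0] (distinct, 6 d.p.).
Lovász (edge-transitive): ϑ = −15·(-3)/((6)−(-3)) = 5.
ϑ(G) ≈ 5.0000.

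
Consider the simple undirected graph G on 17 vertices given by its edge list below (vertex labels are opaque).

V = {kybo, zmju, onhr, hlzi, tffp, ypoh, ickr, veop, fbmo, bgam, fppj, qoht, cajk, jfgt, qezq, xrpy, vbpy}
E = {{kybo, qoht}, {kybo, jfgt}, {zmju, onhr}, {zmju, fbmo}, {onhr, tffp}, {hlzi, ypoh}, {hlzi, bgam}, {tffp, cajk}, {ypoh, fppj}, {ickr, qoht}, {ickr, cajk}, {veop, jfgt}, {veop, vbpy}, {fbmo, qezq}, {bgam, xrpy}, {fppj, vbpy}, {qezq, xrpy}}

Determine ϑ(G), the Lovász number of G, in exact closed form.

17*cos(pi/17)/(cos(pi/17) + 1)

N(ickr) = {qoht, cajk}, |N(ickr)| = 2.
deg(onhr) = 2; N(onhr) = {zmju, tffp}.
Vertex qoht has 2 neighbors: kybo, ickr.
N(cajk) = {tffp, ickr}, |N(cajk)| = 2.
2-regular, N=17; a single 17-cycle (edge-transitive).
Distinct eigenvalues (to 4 d.p.): [2.0, 1.8649, 1.478, 0.8915, 0.1845, -0.5473, -1.2053, -1.7004, -1.9659].
Lovász: ϑ = −17(-2*cos(pi/17))/(2+-(-1)*2*cos(pi/17)) = 17*cos(pi/17)/(cos(pi/17) + 1).
= 8.42701… (decimal).
8 ≤ 17*cos(pi/17)/(cos(pi/17) + 1) ≤ 9: both strict.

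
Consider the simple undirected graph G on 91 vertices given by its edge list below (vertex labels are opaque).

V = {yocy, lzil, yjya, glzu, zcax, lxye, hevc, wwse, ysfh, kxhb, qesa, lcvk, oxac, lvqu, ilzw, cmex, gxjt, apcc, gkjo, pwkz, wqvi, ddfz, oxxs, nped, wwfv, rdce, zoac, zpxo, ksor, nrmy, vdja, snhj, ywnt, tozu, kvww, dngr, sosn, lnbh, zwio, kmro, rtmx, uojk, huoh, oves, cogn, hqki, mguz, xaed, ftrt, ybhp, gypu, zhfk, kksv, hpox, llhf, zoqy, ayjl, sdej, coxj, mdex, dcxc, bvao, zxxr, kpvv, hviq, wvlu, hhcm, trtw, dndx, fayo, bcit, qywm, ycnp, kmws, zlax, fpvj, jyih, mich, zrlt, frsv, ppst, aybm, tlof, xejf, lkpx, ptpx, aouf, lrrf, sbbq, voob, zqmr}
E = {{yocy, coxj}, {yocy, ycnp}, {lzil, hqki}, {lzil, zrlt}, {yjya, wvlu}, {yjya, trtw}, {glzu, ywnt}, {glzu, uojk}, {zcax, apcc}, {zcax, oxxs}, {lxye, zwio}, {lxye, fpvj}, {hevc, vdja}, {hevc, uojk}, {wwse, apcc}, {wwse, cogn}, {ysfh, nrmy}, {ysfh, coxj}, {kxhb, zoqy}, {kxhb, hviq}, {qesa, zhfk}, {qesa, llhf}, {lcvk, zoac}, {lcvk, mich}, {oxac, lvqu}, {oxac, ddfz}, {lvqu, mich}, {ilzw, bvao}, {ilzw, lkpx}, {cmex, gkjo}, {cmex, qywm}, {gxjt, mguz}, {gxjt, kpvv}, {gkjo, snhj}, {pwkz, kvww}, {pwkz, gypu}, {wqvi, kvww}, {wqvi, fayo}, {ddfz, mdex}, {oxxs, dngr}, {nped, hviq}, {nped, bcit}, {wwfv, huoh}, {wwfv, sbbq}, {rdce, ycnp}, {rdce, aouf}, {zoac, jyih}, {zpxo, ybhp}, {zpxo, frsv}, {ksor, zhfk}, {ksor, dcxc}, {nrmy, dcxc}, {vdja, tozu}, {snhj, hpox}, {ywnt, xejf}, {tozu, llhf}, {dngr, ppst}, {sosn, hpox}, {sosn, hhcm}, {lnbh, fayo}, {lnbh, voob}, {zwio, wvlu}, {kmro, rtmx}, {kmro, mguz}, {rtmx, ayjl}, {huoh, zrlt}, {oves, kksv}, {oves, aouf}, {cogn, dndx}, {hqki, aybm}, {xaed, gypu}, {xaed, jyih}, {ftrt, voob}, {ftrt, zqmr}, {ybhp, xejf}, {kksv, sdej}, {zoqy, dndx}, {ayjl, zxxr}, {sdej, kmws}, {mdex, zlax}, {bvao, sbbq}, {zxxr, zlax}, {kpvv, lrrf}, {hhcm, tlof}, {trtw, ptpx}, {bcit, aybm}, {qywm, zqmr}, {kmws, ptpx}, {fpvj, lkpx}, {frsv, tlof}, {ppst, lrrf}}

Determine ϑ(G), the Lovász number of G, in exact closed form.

deg(vdja) = 2; N(vdja) = {hevc, tozu}.
deg(zpxo) = 2; N(zpxo) = {ybhp, frsv}.
Vertex kksv has 2 neighbors: oves, sdej.
deg(zwio) = 2; N(zwio) = {lxye, wvlu}.
deg(v) = 2 for all v (|V|=91); this is C_{91}, the 91-cycle.
A has 46 distinct eigenvalues ≈ [2.0, 1.995, 1.981, 1.957, 1.924, 1.882, 1.831, 1.771, 1.703, 1.626, 1.542, 1.45, 1.352, 1.247, 1.136, 1.02, 0.899, 0.773, 0.644, 0.512, 0.377, 0.241, 0.104, -0.035, -0.172, -0.309, -0.445, -0.579, -0.709, -0.837, -0.96, -1.079, -1.192, -1.3, -1.402, -1.497, -1.585, -1.665, -1.738, -1.802, -1.858, -1.904, -1.942, -1.97, -1.989, -1.999].
With N=91: ϑ(G) = 91·(-(-1)*2*cos(pi/91))/(2−(-2*cos(pi/91))) = 91*cos(pi/91)/(cos(pi/91) + 1).
Numerically 45.486440.
Sandwich: α(G)=45 ≤ ϑ(G)=91*cos(pi/91)/(cos(pi/91) + 1) ≤ χ(Ḡ)=46 (both strict).

91*cos(pi/91)/(cos(pi/91) + 1)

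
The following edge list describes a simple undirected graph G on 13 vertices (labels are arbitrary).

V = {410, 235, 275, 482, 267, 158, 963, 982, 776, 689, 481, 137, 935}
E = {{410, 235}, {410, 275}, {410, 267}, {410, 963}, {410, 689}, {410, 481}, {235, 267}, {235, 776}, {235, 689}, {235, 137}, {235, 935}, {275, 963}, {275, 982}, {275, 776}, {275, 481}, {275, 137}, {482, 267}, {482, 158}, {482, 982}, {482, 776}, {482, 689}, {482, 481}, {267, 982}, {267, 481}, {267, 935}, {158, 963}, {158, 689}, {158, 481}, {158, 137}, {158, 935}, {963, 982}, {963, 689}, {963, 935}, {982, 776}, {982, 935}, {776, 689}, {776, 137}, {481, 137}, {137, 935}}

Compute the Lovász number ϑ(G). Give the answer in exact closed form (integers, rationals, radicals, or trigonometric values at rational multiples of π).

deg(410) = 6; N(410) = {235, 275, 267, 963, 689, 481}.
deg(481) = 6; N(481) = {410, 275, 482, 267, 158, 137}.
Vertex 137 has 6 neighbors: 235, 275, 158, 776, 481, 935.
deg(482) = 6; N(482) = {267, 158, 982, 776, 689, 481}.
13-vertex 6-regular graph: SR(13,6,2,3) — a Paley graph.
spec(A) ≈ [6.0, 1.302776, -2.302776] (distinct, 6 d.p.).
Lovász (edge-transitive): ϑ = −13·(-sqrt(13)/2 - 1/2)/((6)−(-sqrt(13)/2 - 1/2)) = sqrt(13).
ϑ(G) ≈ 3.605551275.

sqrt(13)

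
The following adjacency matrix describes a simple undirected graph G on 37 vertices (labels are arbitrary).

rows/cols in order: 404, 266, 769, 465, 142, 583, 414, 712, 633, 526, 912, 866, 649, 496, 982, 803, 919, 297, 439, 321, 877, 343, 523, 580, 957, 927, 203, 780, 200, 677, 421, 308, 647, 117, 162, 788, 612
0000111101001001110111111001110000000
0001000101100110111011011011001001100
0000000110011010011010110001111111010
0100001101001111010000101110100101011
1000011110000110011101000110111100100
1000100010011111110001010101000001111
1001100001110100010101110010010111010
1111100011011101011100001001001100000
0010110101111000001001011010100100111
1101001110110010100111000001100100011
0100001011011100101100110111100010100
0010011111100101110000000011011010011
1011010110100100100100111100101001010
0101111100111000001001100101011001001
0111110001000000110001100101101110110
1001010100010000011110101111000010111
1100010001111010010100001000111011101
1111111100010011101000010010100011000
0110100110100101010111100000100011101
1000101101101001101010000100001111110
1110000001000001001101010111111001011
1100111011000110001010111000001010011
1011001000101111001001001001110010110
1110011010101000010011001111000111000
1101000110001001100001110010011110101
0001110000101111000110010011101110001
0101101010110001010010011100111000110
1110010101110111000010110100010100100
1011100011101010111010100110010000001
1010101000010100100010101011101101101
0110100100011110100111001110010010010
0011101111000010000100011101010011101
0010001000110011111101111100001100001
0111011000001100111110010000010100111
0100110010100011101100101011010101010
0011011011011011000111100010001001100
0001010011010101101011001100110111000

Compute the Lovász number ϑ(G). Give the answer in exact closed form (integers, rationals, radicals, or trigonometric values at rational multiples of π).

sqrt(37)

deg(414) = 18; N(414) = {404, 465, 142, 526, 912, 866, 496, 297, 321, 343, 523, 580, 203, 677, 308, 647, 117, 788}.
N(877) = {404, 266, 769, 526, 803, 439, 321, 343, 580, 927, 203, 780, 200, 677, 421, 117, 788, 612}, |N(877)| = 18.
deg(769) = 18; N(769) = {712, 633, 866, 649, 982, 297, 439, 877, 523, 580, 780, 200, 677, 421, 308, 647, 117, 788}.
Vertex 780 has 18 neighbors: 404, 266, 769, 583, 712, 526, 912, 866, 496, 982, 803, 877, 523, 580, 927, 677, 308, 162.
Regular of degree 18 on 37 vertices: strongly regular (37,18,8,9).
A has 3 distinct eigenvalues ≈ [18.0, 2.541381, -3.541381].
−37·(-sqrt(37)/2 - 1/2) / ((18)−(-sqrt(37)/2 - 1/2)) = sqrt(37) = ϑ(G).
= 6.0827625… (decimal).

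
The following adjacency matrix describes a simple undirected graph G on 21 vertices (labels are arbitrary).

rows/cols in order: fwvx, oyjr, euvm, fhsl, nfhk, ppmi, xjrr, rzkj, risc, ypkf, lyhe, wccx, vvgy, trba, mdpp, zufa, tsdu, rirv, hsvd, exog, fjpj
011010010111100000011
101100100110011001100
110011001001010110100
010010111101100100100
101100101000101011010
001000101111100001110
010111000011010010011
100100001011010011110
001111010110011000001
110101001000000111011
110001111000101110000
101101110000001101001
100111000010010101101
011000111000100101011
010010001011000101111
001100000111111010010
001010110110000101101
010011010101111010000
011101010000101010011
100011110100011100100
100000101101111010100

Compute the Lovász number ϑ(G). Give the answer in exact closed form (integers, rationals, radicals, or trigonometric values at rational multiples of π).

6

N(fjpj) = {fwvx, xjrr, risc, ypkf, wccx, vvgy, trba, mdpp, tsdu, hsvd}, |N(fjpj)| = 10.
Vertex wccx has 10 neighbors: fwvx, euvm, fhsl, ppmi, xjrr, rzkj, mdpp, zufa, rirv, fjpj.
deg(oyjr) = 10; N(oyjr) = {fwvx, euvm, fhsl, xjrr, ypkf, lyhe, trba, mdpp, rirv, hsvd}.
N(mdpp) = {oyjr, nfhk, risc, lyhe, wccx, zufa, rirv, hsvd, exog, fjpj}, |N(mdpp)| = 10.
Regular of degree 10 on 21 vertices: this is K(7,2), the Kneser graph.
Distinct eigenvalues (to 6 d.p.): [10.0, 1.0, -4.0].
Lovász (edge-transitive): ϑ = −21·(-4)/((10)−(-4)) = 6.
= 6.000000… (decimal).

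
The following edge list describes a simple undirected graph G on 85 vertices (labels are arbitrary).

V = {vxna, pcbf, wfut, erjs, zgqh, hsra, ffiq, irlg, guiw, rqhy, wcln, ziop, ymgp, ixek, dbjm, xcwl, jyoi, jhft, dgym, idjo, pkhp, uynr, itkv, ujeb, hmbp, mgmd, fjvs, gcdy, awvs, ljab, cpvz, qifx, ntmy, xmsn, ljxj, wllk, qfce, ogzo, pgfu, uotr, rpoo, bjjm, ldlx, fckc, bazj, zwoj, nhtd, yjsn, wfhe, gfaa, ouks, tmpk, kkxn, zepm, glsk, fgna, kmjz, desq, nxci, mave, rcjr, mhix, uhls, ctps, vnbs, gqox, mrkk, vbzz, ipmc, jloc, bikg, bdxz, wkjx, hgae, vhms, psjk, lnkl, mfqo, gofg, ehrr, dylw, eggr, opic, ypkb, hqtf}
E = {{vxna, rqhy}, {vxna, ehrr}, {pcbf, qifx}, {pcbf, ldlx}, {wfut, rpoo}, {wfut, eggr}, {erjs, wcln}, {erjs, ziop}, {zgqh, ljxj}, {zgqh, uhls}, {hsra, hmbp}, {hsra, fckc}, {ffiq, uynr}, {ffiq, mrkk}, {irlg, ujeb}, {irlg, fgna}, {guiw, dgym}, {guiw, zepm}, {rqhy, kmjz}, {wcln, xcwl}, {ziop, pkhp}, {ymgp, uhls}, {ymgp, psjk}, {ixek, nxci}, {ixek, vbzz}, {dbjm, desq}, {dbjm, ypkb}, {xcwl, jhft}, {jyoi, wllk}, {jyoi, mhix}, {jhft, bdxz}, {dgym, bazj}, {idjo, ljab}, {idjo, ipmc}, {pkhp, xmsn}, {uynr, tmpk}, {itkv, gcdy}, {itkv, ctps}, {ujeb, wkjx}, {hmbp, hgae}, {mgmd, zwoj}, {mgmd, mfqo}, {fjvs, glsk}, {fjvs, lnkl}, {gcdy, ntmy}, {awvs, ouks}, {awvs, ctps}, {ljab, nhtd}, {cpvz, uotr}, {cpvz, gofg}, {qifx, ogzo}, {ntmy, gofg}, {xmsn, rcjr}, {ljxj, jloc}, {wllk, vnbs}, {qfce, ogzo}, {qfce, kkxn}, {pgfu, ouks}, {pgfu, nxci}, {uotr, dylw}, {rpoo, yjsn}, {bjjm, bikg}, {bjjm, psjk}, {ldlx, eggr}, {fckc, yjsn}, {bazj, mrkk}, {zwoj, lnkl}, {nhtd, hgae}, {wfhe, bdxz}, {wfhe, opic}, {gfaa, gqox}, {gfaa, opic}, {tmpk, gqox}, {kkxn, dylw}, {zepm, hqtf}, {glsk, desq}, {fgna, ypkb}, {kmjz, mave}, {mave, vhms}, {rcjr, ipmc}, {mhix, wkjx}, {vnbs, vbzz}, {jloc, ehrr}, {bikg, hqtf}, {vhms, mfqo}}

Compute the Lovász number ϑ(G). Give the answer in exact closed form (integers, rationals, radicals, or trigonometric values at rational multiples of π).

85*cos(pi/85)/(cos(pi/85) + 1)

N(gfaa) = {gqox, opic}, |N(gfaa)| = 2.
deg(wfhe) = 2; N(wfhe) = {bdxz, opic}.
N(irlg) = {ujeb, fgna}, |N(irlg)| = 2.
Vertex fjvs has 2 neighbors: glsk, lnkl.
G on 85 vertices is 2-regular; connected 2-regular on 85 ⇒ C_{85}.
Distinct eigenvalues (to 4 d.p.): [2.0, 1.9945, 1.9782, 1.951, 1.9132, 1.8649, 1.8065, 1.7382, 1.6604, 1.5735, 1.478, 1.3745, 1.2634, 1.1455, 1.0213, 0.8915, 0.7568, 0.618, 0.4759, 0.3311, 0.1845, 0.037, -0.1108, -0.258, -0.4038, -0.5473, -0.6879, -0.8247, -0.957, -1.0841, -1.2053, -1.3198, -1.4272, -1.5268, -1.618, -1.7004, -1.7735, -1.837, -1.8904, -1.9334, -1.9659, -1.9877, -1.9986].
−85·(-2*cos(pi/85)) / ((2)−(-2*cos(pi/85))) = 85*cos(pi/85)/(cos(pi/85) + 1) = ϑ(G).
ϑ(G) ≈ 42.485483.
α=42, χ(Ḡ)=43; ϑ=85*cos(pi/85)/(cos(pi/85) + 1) lies between (both strict).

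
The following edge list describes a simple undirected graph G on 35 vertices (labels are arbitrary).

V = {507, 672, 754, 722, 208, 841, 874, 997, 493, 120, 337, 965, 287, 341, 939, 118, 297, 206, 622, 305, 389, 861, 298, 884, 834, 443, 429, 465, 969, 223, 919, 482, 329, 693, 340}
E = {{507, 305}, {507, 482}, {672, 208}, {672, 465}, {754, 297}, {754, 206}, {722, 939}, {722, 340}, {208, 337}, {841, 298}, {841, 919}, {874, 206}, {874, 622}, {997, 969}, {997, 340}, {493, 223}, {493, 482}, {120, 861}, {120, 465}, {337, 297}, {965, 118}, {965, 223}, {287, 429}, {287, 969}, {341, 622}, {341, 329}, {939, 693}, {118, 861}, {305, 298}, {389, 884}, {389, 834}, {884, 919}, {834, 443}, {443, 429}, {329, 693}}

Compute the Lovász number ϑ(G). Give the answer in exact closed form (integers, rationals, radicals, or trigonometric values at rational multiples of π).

35*cos(pi/35)/(cos(pi/35) + 1)

deg(672) = 2; N(672) = {208, 465}.
N(722) = {939, 340}, |N(722)| = 2.
deg(507) = 2; N(507) = {305, 482}.
Vertex 482 has 2 neighbors: 507, 493.
35-vertex 2-regular graph: a single 35-cycle (edge-transitive).
A has 18 distinct eigenvalues ≈ [2.0, 1.967859, 1.87247, 1.716898, 1.506143, 1.24698, 0.947737, 0.618034, 0.268467, -0.08973, -0.445042, -0.78605, -1.101794, -1.382125, -1.618034, -1.801938, -1.927926, -1.991949].
Lovász (edge-transitive): ϑ = −35·(-2*cos(pi/35))/((2)−(-2*cos(pi/35))) = 35*cos(pi/35)/(cos(pi/35) + 1).
ϑ(G) ≈ 17.4647040.
α=17, χ(Ḡ)=18; ϑ=35*cos(pi/35)/(cos(pi/35) + 1) lies between (both strict).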